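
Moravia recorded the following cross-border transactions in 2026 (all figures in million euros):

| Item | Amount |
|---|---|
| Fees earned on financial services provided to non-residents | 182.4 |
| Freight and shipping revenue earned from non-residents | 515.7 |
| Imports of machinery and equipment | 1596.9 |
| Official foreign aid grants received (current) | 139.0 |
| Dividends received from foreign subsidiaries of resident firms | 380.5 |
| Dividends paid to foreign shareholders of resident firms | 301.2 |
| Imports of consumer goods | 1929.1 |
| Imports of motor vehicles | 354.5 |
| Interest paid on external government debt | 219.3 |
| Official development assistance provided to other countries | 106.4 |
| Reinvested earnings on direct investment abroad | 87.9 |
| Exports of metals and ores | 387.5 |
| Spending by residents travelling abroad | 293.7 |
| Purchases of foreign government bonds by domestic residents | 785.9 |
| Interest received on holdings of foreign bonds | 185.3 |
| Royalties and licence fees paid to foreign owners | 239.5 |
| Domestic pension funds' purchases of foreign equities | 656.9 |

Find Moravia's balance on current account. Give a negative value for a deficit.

Goods: -1929.1 - 354.5 + 387.5 - 1596.9 = -3493.0
Services: -239.5 + 515.7 - 293.7 + 182.4 = 164.9
Primary income: 185.3 - 219.3 + 87.9 + 380.5 - 301.2 = 133.2
Secondary income: 139.0 - 106.4 = 32.6
Current account = (-3493.0) + 164.9 + 133.2 + 32.6 = -3162.3
(Excluded from the current account — financial account: purchases of foreign government bonds by domestic residents 785.9, domestic pension funds' purchases of foreign equities 656.9.)

-3162.3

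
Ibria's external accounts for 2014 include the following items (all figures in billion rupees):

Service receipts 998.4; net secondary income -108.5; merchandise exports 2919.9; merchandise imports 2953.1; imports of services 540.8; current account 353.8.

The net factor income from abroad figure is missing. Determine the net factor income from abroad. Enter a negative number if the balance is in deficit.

Current account = goods balance + services balance + net primary income + net secondary income
Sum of the known components = 315.9
Net factor income from abroad = CA - (known components) = 353.8 - 315.9 = 37.9

37.9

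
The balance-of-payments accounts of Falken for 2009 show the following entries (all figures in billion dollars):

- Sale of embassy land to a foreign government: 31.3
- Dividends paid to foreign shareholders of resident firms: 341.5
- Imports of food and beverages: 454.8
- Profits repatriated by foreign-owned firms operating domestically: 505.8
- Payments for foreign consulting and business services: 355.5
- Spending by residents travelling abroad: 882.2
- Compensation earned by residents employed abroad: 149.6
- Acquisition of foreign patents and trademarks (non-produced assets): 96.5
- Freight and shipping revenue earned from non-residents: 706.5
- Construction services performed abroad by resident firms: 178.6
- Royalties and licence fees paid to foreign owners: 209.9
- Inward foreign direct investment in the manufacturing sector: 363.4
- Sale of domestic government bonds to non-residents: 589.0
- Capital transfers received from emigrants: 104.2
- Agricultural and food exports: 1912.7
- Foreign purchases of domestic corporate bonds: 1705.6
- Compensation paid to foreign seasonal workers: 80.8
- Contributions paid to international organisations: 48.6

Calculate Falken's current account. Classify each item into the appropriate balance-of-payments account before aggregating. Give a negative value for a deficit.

68.3

Goods: -454.8 + 1912.7 = 1457.9
Services: 178.6 - 882.2 + 706.5 - 209.9 - 355.5 = -562.5
Primary income: -505.8 + 149.6 - 341.5 - 80.8 = -778.5
Secondary income: -48.6
Current account = 1457.9 + (-562.5) + (-778.5) + (-48.6) = 68.3
(Excluded from the current account — capital account: sale of embassy land to a foreign government 31.3, acquisition of foreign patents and trademarks (non-produced assets) 96.5, capital transfers received from emigrants 104.2; financial account: inward foreign direct investment in the manufacturing sector 363.4, sale of domestic government bonds to non-residents 589.0, foreign purchases of domestic corporate bonds 1705.6.)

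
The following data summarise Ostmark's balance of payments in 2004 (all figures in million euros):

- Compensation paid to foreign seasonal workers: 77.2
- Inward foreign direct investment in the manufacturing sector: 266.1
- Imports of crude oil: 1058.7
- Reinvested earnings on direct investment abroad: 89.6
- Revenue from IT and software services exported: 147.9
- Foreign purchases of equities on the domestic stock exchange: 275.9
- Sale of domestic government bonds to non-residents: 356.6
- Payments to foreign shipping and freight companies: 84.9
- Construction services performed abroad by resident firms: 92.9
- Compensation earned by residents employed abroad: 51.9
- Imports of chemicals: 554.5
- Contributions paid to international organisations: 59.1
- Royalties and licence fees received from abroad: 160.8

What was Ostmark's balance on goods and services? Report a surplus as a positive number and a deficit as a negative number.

-1296.5

Goods: -554.5 - 1058.7 = -1613.2
Services: 160.8 + 147.9 + 92.9 - 84.9 = 316.7
Trade balance = -1613.2 + 316.7 = -1296.5
(Excluded from the trade balance — primary income: compensation paid to foreign seasonal workers 77.2, reinvested earnings on direct investment abroad 89.6, compensation earned by residents employed abroad 51.9; financial account: inward foreign direct investment in the manufacturing sector 266.1, foreign purchases of equities on the domestic stock exchange 275.9, sale of domestic government bonds to non-residents 356.6; secondary income: contributions paid to international organisations 59.1.)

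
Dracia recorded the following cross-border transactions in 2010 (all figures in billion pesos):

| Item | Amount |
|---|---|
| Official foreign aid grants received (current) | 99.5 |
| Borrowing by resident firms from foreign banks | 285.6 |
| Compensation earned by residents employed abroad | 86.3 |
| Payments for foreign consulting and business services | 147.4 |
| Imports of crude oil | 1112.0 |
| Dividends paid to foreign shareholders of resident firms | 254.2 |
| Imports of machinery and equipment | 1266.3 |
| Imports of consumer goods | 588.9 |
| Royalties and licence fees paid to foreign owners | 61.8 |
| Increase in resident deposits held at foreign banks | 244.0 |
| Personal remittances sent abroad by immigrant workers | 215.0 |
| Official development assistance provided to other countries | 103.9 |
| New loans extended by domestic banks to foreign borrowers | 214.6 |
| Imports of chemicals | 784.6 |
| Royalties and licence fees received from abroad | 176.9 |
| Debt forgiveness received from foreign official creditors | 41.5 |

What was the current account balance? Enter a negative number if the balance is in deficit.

-4171.4

Goods: -1266.3 - 784.6 - 1112.0 - 588.9 = -3751.8
Services: -61.8 - 147.4 + 176.9 = -32.3
Primary income: -254.2 + 86.3 = -167.9
Secondary income: 99.5 - 215.0 - 103.9 = -219.4
Current account = (-3751.8) + (-32.3) + (-167.9) + (-219.4) = -4171.4
(Excluded from the current account — financial account: borrowing by resident firms from foreign banks 285.6, increase in resident deposits held at foreign banks 244.0, new loans extended by domestic banks to foreign borrowers 214.6; capital account: debt forgiveness received from foreign official creditors 41.5.)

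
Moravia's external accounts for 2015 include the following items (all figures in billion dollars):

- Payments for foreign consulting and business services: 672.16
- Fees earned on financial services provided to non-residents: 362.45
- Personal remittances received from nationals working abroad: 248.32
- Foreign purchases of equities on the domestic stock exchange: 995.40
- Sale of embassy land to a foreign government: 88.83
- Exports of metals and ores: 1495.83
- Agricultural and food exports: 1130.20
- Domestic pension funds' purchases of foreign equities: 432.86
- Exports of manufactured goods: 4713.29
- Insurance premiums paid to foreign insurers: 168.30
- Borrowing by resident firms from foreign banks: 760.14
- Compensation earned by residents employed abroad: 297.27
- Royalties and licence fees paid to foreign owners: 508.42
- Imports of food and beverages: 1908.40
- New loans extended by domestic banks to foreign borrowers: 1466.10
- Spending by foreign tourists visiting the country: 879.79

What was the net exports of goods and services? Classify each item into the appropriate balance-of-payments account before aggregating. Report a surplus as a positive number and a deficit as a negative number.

Goods: 1130.20 + 1495.83 - 1908.40 + 4713.29 = 5430.92
Services: -672.16 + 879.79 - 508.42 - 168.30 + 362.45 = -106.64
Trade balance = 5430.92 + (-106.64) = 5324.28
(Excluded from the trade balance — secondary income: personal remittances received from nationals working abroad 248.32; financial account: foreign purchases of equities on the domestic stock exchange 995.40, domestic pension funds' purchases of foreign equities 432.86, borrowing by resident firms from foreign banks 760.14, new loans extended by domestic banks to foreign borrowers 1466.10; capital account: sale of embassy land to a foreign government 88.83; primary income: compensation earned by residents employed abroad 297.27.)

5324.28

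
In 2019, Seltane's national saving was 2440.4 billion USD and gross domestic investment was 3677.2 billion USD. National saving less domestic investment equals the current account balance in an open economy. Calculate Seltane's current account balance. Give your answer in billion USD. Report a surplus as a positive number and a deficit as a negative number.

S - I = CA (net lending to the rest of the world).
CA = S - I = 2440.4 - 3677.2 = -1236.8

-1236.8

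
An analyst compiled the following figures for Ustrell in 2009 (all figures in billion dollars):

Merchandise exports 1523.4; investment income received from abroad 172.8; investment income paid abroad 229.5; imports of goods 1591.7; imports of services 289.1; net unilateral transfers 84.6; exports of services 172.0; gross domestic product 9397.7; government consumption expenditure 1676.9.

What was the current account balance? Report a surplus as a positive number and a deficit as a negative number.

-157.5

Goods balance = 1523.4 - 1591.7 = -68.3
Services balance = 172.0 - 289.1 = -117.1
Trade balance (goods + services) = -68.3 + (-117.1) = -185.4
Net primary income = 172.8 - 229.5 = -56.7
Net secondary income = 84.6
Current account = -185.4 + (-56.7) + 84.6 = -157.5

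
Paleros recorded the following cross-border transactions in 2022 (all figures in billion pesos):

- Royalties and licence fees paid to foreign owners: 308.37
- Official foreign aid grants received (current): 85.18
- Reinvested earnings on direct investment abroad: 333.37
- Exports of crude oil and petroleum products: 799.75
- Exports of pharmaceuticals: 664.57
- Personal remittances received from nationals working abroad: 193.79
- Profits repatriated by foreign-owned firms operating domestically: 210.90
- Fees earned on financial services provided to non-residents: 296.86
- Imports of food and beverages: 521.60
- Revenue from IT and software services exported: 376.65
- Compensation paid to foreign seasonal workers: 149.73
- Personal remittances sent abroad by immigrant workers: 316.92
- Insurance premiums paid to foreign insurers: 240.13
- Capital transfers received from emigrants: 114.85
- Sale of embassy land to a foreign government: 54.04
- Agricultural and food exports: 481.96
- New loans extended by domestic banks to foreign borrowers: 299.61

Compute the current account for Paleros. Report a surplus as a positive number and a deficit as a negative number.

1484.48

Goods: 799.75 + 481.96 - 521.60 + 664.57 = 1424.68
Services: 376.65 + 296.86 - 308.37 - 240.13 = 125.01
Primary income: -149.73 + 333.37 - 210.90 = -27.26
Secondary income: -316.92 + 85.18 + 193.79 = -37.95
Current account = 1424.68 + 125.01 + (-27.26) + (-37.95) = 1484.48
(Excluded from the current account — capital account: capital transfers received from emigrants 114.85, sale of embassy land to a foreign government 54.04; financial account: new loans extended by domestic banks to foreign borrowers 299.61.)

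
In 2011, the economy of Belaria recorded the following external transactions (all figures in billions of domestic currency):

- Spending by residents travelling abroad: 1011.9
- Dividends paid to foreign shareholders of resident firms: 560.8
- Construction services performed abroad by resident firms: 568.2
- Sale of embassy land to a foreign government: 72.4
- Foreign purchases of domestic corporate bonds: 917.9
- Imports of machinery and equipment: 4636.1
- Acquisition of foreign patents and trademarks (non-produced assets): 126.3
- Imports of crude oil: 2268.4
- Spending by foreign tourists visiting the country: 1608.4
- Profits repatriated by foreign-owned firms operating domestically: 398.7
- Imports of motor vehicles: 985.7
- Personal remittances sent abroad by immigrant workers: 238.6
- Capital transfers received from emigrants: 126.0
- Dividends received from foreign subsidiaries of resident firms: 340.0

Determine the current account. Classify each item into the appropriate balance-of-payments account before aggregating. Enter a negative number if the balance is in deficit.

Goods: -2268.4 - 985.7 - 4636.1 = -7890.2
Services: -1011.9 + 568.2 + 1608.4 = 1164.7
Primary income: -398.7 + 340.0 - 560.8 = -619.5
Secondary income: -238.6
Current account = (-7890.2) + 1164.7 + (-619.5) + (-238.6) = -7583.6
(Excluded from the current account — capital account: sale of embassy land to a foreign government 72.4, acquisition of foreign patents and trademarks (non-produced assets) 126.3, capital transfers received from emigrants 126.0; financial account: foreign purchases of domestic corporate bonds 917.9.)

-7583.6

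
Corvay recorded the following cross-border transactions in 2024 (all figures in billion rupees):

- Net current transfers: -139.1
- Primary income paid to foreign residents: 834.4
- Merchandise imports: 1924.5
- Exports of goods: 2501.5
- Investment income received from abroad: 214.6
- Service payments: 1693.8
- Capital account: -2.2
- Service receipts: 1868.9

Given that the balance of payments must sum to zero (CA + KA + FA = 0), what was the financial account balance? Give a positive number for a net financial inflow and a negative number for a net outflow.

9.0

Goods balance = 2501.5 - 1924.5 = 577.0
Services balance = 1868.9 - 1693.8 = 175.1
Trade balance (goods + services) = 577.0 + 175.1 = 752.1
Net primary income = 214.6 - 834.4 = -619.8
Net secondary income = -139.1
Current account = 752.1 + (-619.8) + (-139.1) = -6.8
Financial account = -(-6.8 + (-2.2)) = 9.0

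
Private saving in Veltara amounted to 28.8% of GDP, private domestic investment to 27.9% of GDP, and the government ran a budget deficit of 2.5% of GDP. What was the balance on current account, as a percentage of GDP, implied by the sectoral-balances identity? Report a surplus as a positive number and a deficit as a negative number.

By the sectoral-balances identity, CA = (S_private - I) + (T - G).
Private balance = 28.8 - 27.9 = 0.9
Government balance (T - G) = -2.5
CA = 0.9 + (-2.5) = -1.6

-1.6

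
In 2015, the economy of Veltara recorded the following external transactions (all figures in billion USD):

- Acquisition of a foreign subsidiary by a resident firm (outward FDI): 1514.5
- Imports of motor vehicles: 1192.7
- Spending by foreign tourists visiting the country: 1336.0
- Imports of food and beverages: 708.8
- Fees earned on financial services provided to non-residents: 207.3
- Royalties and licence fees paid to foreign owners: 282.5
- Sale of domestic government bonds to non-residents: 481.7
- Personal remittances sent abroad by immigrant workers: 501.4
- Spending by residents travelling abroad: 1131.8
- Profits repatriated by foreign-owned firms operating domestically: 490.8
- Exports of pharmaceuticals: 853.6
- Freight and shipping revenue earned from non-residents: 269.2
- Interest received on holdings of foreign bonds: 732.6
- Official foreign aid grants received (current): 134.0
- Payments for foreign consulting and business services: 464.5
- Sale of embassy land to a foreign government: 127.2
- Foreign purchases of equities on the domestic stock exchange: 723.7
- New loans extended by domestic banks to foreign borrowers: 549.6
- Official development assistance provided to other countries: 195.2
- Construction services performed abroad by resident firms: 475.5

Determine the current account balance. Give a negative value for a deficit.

Goods: -1192.7 + 853.6 - 708.8 = -1047.9
Services: 1336.0 + 269.2 + 475.5 - 1131.8 - 282.5 + 207.3 - 464.5 = 409.2
Primary income: 732.6 - 490.8 = 241.8
Secondary income: 134.0 - 195.2 - 501.4 = -562.6
Current account = (-1047.9) + 409.2 + 241.8 + (-562.6) = -959.5
(Excluded from the current account — financial account: acquisition of a foreign subsidiary by a resident firm (outward FDI) 1514.5, sale of domestic government bonds to non-residents 481.7, foreign purchases of equities on the domestic stock exchange 723.7, new loans extended by domestic banks to foreign borrowers 549.6; capital account: sale of embassy land to a foreign government 127.2.)

-959.5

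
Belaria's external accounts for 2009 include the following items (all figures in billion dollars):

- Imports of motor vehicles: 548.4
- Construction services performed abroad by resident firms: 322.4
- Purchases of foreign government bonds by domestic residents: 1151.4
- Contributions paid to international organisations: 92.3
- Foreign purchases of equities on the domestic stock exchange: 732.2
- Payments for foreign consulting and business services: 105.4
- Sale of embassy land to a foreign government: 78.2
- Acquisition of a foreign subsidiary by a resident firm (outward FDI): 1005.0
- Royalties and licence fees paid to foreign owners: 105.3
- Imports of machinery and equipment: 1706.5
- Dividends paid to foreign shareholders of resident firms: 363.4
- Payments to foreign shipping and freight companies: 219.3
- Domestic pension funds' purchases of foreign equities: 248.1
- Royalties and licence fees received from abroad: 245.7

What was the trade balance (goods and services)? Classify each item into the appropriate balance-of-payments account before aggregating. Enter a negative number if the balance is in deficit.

Goods: -1706.5 - 548.4 = -2254.9
Services: -105.3 - 219.3 - 105.4 + 245.7 + 322.4 = 138.1
Trade balance = -2254.9 + 138.1 = -2116.8
(Excluded from the trade balance — financial account: purchases of foreign government bonds by domestic residents 1151.4, foreign purchases of equities on the domestic stock exchange 732.2, acquisition of a foreign subsidiary by a resident firm (outward FDI) 1005.0, domestic pension funds' purchases of foreign equities 248.1; secondary income: contributions paid to international organisations 92.3; capital account: sale of embassy land to a foreign government 78.2; primary income: dividends paid to foreign shareholders of resident firms 363.4.)

-2116.8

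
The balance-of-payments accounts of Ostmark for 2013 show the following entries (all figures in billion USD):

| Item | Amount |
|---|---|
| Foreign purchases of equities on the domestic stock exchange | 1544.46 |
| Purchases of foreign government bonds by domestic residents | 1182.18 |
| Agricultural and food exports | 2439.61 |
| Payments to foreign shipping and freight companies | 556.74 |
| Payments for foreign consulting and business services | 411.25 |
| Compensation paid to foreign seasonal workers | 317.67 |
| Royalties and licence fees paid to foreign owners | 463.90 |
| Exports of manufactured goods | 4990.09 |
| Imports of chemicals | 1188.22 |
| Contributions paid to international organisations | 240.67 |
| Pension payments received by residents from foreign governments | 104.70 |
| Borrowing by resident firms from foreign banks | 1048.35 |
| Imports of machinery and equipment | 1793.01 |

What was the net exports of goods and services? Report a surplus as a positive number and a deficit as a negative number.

3016.58

Goods: -1793.01 - 1188.22 + 4990.09 + 2439.61 = 4448.47
Services: -463.90 - 411.25 - 556.74 = -1431.89
Trade balance = 4448.47 + (-1431.89) = 3016.58
(Excluded from the trade balance — financial account: foreign purchases of equities on the domestic stock exchange 1544.46, purchases of foreign government bonds by domestic residents 1182.18, borrowing by resident firms from foreign banks 1048.35; primary income: compensation paid to foreign seasonal workers 317.67; secondary income: contributions paid to international organisations 240.67, pension payments received by residents from foreign governments 104.70.)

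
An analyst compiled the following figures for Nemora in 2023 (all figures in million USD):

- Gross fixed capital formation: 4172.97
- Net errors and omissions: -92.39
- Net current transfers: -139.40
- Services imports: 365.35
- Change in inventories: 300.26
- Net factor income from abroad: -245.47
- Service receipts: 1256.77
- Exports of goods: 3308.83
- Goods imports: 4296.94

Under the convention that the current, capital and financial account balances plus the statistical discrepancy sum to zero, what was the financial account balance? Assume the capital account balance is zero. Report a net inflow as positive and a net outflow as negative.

Goods balance = 3308.83 - 4296.94 = -988.11
Services balance = 1256.77 - 365.35 = 891.42
Trade balance (goods + services) = -988.11 + 891.42 = -96.69
Net primary income = -245.47
Net secondary income = -139.40
Current account = -96.69 + (-245.47) + (-139.40) = -481.56
Financial account = -(-481.56 + (-92.39)) = 573.95

573.95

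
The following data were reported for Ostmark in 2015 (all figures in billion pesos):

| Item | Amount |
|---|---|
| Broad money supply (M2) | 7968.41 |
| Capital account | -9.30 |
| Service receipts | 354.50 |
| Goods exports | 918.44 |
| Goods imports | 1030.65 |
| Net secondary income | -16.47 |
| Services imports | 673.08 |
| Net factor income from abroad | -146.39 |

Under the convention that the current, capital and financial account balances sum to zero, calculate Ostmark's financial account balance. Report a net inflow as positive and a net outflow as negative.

602.95

Goods balance = 918.44 - 1030.65 = -112.21
Services balance = 354.50 - 673.08 = -318.58
Trade balance (goods + services) = -112.21 + (-318.58) = -430.79
Net primary income = -146.39
Net secondary income = -16.47
Current account = -430.79 + (-146.39) + (-16.47) = -593.65
Financial account = -(-593.65 + (-9.30)) = 602.95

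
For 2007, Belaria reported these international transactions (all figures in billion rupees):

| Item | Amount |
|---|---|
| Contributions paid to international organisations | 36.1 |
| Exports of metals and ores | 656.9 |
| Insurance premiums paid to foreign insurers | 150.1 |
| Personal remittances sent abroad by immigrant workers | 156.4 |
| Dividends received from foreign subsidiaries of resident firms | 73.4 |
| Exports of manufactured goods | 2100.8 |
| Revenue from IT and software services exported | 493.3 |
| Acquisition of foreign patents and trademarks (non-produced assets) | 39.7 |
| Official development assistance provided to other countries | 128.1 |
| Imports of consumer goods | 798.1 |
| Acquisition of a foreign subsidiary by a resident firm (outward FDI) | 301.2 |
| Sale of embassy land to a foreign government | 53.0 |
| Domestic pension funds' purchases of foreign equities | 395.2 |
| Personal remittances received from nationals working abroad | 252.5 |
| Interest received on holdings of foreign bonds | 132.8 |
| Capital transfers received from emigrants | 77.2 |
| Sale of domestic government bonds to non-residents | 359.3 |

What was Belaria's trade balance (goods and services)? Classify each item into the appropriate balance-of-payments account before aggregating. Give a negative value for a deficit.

2302.8

Goods: 2100.8 + 656.9 - 798.1 = 1959.6
Services: -150.1 + 493.3 = 343.2
Trade balance = 1959.6 + 343.2 = 2302.8
(Excluded from the trade balance — secondary income: contributions paid to international organisations 36.1, personal remittances sent abroad by immigrant workers 156.4, official development assistance provided to other countries 128.1, personal remittances received from nationals working abroad 252.5; primary income: dividends received from foreign subsidiaries of resident firms 73.4, interest received on holdings of foreign bonds 132.8; capital account: acquisition of foreign patents and trademarks (non-produced assets) 39.7, sale of embassy land to a foreign government 53.0, capital transfers received from emigrants 77.2; financial account: acquisition of a foreign subsidiary by a resident firm (outward FDI) 301.2, domestic pension funds' purchases of foreign equities 395.2, sale of domestic government bonds to non-residents 359.3.)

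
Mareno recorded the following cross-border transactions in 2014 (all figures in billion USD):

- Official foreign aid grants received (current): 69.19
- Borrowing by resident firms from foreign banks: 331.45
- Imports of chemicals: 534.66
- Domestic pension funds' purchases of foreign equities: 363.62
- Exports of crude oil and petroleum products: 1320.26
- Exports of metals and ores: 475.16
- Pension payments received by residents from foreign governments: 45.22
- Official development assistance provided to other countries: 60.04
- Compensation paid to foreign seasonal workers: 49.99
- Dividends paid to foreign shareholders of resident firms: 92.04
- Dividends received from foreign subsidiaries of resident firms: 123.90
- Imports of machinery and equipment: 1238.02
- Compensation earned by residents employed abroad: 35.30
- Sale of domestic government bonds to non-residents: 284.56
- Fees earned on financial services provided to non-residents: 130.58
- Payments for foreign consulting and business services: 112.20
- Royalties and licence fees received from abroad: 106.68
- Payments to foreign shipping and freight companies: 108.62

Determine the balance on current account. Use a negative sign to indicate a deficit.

110.72

Goods: -1238.02 + 1320.26 + 475.16 - 534.66 = 22.74
Services: -112.20 - 108.62 + 130.58 + 106.68 = 16.44
Primary income: -49.99 + 123.90 - 92.04 + 35.30 = 17.17
Secondary income: 45.22 + 69.19 - 60.04 = 54.37
Current account = 22.74 + 16.44 + 17.17 + 54.37 = 110.72
(Excluded from the current account — financial account: borrowing by resident firms from foreign banks 331.45, domestic pension funds' purchases of foreign equities 363.62, sale of domestic government bonds to non-residents 284.56.)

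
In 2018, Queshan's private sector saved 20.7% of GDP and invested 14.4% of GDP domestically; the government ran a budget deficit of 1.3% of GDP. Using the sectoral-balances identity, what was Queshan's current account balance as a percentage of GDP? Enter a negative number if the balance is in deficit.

By the sectoral-balances identity, CA = (S_private - I) + (T - G).
Private balance = 20.7 - 14.4 = 6.3
Government balance (T - G) = -1.3
CA = 6.3 + (-1.3) = 5.0

5.0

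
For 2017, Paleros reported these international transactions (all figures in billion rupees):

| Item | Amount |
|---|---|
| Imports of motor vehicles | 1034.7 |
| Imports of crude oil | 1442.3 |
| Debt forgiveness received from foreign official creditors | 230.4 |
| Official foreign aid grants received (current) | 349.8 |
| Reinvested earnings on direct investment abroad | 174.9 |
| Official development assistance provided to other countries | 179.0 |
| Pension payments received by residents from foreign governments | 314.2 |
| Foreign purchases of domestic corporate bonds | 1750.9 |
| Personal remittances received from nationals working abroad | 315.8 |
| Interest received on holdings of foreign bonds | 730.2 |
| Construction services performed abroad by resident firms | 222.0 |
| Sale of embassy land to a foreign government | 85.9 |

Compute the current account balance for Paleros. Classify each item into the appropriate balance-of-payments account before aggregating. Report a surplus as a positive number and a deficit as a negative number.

Goods: -1442.3 - 1034.7 = -2477.0
Services: 222.0
Primary income: 174.9 + 730.2 = 905.1
Secondary income: -179.0 + 349.8 + 314.2 + 315.8 = 800.8
Current account = (-2477.0) + 222.0 + 905.1 + 800.8 = -549.1
(Excluded from the current account — capital account: debt forgiveness received from foreign official creditors 230.4, sale of embassy land to a foreign government 85.9; financial account: foreign purchases of domestic corporate bonds 1750.9.)

-549.1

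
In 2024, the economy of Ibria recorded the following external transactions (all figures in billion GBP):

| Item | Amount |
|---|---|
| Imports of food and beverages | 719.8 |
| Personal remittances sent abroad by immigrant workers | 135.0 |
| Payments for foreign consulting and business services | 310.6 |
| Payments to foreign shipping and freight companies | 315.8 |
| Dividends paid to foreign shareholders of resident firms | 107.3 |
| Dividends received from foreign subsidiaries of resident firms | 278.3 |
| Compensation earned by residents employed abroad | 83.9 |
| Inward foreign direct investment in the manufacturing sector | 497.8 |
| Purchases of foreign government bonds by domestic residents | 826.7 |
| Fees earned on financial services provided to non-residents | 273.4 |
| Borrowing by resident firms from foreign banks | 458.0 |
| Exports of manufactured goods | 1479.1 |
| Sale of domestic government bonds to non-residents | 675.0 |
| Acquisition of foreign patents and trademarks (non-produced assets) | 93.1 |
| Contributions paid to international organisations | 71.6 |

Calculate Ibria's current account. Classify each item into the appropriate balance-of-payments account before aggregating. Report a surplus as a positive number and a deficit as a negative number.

Goods: 1479.1 - 719.8 = 759.3
Services: -315.8 + 273.4 - 310.6 = -353.0
Primary income: 278.3 + 83.9 - 107.3 = 254.9
Secondary income: -71.6 - 135.0 = -206.6
Current account = 759.3 + (-353.0) + 254.9 + (-206.6) = 454.6
(Excluded from the current account — financial account: inward foreign direct investment in the manufacturing sector 497.8, purchases of foreign government bonds by domestic residents 826.7, borrowing by resident firms from foreign banks 458.0, sale of domestic government bonds to non-residents 675.0; capital account: acquisition of foreign patents and trademarks (non-produced assets) 93.1.)

454.6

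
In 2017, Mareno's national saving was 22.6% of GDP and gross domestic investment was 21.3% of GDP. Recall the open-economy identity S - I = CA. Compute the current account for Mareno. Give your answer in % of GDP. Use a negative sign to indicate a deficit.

1.3

S - I = CA (net lending to the rest of the world).
CA = S - I = 22.6 - 21.3 = 1.3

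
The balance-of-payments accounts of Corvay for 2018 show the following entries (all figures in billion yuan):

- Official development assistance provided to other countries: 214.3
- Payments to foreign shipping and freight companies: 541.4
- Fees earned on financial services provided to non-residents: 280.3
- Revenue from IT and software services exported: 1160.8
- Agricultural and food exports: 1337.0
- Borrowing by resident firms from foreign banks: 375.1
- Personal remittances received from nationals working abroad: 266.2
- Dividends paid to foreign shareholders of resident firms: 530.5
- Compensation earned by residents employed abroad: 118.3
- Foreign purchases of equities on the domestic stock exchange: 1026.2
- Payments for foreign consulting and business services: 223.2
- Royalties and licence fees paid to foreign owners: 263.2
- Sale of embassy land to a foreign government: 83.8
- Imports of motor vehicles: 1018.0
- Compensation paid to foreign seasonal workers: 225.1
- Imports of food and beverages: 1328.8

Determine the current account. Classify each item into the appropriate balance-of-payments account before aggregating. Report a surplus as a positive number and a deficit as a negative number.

-1181.9

Goods: 1337.0 - 1328.8 - 1018.0 = -1009.8
Services: -263.2 + 1160.8 - 541.4 + 280.3 - 223.2 = 413.3
Primary income: -530.5 - 225.1 + 118.3 = -637.3
Secondary income: 266.2 - 214.3 = 51.9
Current account = (-1009.8) + 413.3 + (-637.3) + 51.9 = -1181.9
(Excluded from the current account — financial account: borrowing by resident firms from foreign banks 375.1, foreign purchases of equities on the domestic stock exchange 1026.2; capital account: sale of embassy land to a foreign government 83.8.)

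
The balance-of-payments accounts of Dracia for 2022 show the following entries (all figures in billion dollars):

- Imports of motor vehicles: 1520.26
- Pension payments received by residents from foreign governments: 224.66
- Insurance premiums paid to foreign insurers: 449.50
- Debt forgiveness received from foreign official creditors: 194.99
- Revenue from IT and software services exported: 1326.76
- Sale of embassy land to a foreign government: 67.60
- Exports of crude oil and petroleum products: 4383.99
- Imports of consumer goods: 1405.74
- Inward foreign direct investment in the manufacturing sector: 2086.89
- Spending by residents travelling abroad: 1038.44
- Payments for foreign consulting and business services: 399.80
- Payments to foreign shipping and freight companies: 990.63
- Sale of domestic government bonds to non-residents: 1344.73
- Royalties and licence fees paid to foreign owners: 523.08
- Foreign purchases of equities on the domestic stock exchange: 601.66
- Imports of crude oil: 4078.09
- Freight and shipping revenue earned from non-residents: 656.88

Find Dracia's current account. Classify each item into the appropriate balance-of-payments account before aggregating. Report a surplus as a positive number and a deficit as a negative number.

Goods: -1520.26 - 1405.74 - 4078.09 + 4383.99 = -2620.10
Services: -399.80 + 1326.76 - 449.50 - 1038.44 + 656.88 - 523.08 - 990.63 = -1417.81
Secondary income: 224.66
Current account = (-2620.10) + (-1417.81) + 224.66 = -3813.25
(Excluded from the current account — capital account: debt forgiveness received from foreign official creditors 194.99, sale of embassy land to a foreign government 67.60; financial account: inward foreign direct investment in the manufacturing sector 2086.89, sale of domestic government bonds to non-residents 1344.73, foreign purchases of equities on the domestic stock exchange 601.66.)

-3813.25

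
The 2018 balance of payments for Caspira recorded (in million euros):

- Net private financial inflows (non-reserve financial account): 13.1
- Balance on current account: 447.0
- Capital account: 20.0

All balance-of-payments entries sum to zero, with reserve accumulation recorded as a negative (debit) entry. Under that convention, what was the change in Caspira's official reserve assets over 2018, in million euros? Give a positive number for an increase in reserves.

Official reserve transactions balance = -(447.0 + 20.0 + 13.1) = -480.1
An accumulation of reserves is recorded as a debit (negative entry), so the change in the stock of reserves is the negative of that balance.
Change in official reserves = -(-480.1) = 480.1

480.1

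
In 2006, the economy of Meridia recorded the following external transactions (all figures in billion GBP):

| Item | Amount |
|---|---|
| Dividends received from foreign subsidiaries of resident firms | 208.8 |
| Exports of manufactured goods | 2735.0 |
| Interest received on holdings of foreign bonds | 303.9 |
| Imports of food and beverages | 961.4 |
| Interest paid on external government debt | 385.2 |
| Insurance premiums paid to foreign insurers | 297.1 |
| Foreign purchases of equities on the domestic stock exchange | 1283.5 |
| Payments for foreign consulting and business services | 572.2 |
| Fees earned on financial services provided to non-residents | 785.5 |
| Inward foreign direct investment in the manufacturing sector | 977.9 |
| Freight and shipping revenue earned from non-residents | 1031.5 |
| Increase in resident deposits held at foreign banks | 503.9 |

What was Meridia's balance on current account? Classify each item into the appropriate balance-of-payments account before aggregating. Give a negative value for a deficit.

2848.8

Goods: 2735.0 - 961.4 = 1773.6
Services: -572.2 - 297.1 + 1031.5 + 785.5 = 947.7
Primary income: 303.9 + 208.8 - 385.2 = 127.5
Current account = 1773.6 + 947.7 + 127.5 = 2848.8
(Excluded from the current account — financial account: foreign purchases of equities on the domestic stock exchange 1283.5, inward foreign direct investment in the manufacturing sector 977.9, increase in resident deposits held at foreign banks 503.9.)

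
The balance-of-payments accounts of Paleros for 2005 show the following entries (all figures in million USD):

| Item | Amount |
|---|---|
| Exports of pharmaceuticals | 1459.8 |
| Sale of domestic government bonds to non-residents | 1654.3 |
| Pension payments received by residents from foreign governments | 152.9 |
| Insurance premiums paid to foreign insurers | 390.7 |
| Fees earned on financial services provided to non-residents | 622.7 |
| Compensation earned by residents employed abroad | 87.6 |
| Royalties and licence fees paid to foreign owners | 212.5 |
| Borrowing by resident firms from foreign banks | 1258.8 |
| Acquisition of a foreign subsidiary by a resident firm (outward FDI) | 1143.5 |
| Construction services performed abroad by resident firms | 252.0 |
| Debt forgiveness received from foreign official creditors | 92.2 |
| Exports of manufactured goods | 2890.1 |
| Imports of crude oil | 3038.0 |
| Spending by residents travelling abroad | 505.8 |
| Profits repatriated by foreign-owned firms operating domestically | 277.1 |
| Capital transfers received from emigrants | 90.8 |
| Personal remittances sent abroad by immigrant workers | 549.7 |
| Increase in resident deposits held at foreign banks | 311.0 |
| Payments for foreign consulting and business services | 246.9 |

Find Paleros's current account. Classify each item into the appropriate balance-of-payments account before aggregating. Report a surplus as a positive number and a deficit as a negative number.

244.4

Goods: 1459.8 - 3038.0 + 2890.1 = 1311.9
Services: -246.9 - 505.8 + 622.7 - 390.7 - 212.5 + 252.0 = -481.2
Primary income: 87.6 - 277.1 = -189.5
Secondary income: -549.7 + 152.9 = -396.8
Current account = 1311.9 + (-481.2) + (-189.5) + (-396.8) = 244.4
(Excluded from the current account — financial account: sale of domestic government bonds to non-residents 1654.3, borrowing by resident firms from foreign banks 1258.8, acquisition of a foreign subsidiary by a resident firm (outward FDI) 1143.5, increase in resident deposits held at foreign banks 311.0; capital account: debt forgiveness received from foreign official creditors 92.2, capital transfers received from emigrants 90.8.)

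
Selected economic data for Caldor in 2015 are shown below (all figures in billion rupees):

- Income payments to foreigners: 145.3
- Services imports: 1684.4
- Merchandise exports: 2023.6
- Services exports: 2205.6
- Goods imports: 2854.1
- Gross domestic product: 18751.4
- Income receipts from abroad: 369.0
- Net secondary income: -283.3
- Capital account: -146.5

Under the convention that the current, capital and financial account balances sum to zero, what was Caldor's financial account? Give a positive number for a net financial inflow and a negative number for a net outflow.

515.4

Goods balance = 2023.6 - 2854.1 = -830.5
Services balance = 2205.6 - 1684.4 = 521.2
Trade balance (goods + services) = -830.5 + 521.2 = -309.3
Net primary income = 369.0 - 145.3 = 223.7
Net secondary income = -283.3
Current account = -309.3 + 223.7 + (-283.3) = -368.9
Financial account = -(-368.9 + (-146.5)) = 515.4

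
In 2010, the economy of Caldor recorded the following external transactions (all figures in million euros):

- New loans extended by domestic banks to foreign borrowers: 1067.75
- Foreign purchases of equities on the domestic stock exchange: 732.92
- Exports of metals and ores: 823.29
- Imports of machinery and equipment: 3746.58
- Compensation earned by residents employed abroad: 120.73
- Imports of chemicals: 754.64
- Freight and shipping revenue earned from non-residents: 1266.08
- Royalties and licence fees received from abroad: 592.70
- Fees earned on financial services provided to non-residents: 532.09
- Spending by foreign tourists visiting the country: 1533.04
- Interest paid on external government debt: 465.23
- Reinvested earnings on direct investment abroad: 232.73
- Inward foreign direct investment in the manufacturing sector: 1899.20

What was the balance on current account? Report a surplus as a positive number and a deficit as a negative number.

Goods: -754.64 - 3746.58 + 823.29 = -3677.93
Services: 1266.08 + 532.09 + 1533.04 + 592.70 = 3923.91
Primary income: 232.73 + 120.73 - 465.23 = -111.77
Current account = (-3677.93) + 3923.91 + (-111.77) = 134.21
(Excluded from the current account — financial account: new loans extended by domestic banks to foreign borrowers 1067.75, foreign purchases of equities on the domestic stock exchange 732.92, inward foreign direct investment in the manufacturing sector 1899.20.)

134.21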